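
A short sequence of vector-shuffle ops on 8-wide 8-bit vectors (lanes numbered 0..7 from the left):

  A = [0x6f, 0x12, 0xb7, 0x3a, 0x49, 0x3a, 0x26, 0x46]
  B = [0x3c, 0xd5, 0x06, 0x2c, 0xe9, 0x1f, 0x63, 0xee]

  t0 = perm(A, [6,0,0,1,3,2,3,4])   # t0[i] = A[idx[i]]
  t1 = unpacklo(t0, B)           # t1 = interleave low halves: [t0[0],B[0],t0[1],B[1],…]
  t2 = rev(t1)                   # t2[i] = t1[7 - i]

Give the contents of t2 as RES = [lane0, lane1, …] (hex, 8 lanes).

  t0: 26 6f 6f 12 3a b7 3a 49
  t1: 26 3c 6f d5 6f 06 12 2c
  t2: 2c 12 06 6f d5 6f 3c 26

RES = [0x2c, 0x12, 0x06, 0x6f, 0xd5, 0x6f, 0x3c, 0x26]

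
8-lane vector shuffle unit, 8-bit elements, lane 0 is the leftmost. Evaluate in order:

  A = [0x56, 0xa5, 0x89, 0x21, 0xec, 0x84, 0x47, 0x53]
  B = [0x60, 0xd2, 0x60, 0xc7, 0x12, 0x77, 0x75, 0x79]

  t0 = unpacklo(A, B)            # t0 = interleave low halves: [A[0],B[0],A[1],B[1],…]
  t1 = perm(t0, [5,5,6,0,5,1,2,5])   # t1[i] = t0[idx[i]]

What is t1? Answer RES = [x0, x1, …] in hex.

→ t0 |56|60|a5|d2|89|60|21|c7|
→ t1 |60|60|21|56|60|60|a5|60|

RES = [ 0x60  0x60  0x21  0x56  0x60  0x60  0xa5  0x60 ]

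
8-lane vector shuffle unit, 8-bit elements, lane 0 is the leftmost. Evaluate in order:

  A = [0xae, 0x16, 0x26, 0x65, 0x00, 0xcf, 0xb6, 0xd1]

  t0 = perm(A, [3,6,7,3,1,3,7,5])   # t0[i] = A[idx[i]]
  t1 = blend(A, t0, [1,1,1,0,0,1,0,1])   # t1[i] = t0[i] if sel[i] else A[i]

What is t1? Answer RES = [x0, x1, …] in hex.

RES = [ 0x65  0xb6  0xd1  0x65  0x00  0x65  0xb6  0xcf ]

→ t0 |65|b6|d1|65|16|65|d1|cf|
→ t1 |65|b6|d1|65|00|65|b6|cf|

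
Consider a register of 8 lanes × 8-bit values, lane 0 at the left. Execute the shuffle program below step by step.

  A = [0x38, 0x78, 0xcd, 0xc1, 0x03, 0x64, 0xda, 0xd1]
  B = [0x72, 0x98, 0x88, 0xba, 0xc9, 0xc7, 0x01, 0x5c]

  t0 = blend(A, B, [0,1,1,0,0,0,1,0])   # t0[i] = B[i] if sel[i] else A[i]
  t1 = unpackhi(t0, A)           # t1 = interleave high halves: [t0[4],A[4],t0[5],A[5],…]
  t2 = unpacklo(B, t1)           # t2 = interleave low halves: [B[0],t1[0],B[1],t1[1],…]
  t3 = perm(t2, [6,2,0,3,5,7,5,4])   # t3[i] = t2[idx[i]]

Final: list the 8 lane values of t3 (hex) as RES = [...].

  t0: 38 98 88 c1 03 64 01 d1
  t1: 03 03 64 64 01 da d1 d1
  t2: 72 03 98 03 88 64 ba 64
  t3: ba 98 72 03 64 64 64 88

RES = [ 0xba  0x98  0x72  0x03  0x64  0x64  0x64  0x88 ]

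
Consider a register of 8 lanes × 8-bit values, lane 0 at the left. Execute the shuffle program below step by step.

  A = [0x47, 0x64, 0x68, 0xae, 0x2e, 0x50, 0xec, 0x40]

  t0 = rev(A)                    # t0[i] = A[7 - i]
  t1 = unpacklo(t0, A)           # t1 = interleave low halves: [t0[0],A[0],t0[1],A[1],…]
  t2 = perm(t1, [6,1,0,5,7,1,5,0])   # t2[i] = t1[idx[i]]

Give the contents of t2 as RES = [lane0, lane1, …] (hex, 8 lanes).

→ t0 |40|ec|50|2e|ae|68|64|47|
→ t1 |40|47|ec|64|50|68|2e|ae|
→ t2 |2e|47|40|68|ae|47|68|40|

RES = [0x2e, 0x47, 0x40, 0x68, 0xae, 0x47, 0x68, 0x40]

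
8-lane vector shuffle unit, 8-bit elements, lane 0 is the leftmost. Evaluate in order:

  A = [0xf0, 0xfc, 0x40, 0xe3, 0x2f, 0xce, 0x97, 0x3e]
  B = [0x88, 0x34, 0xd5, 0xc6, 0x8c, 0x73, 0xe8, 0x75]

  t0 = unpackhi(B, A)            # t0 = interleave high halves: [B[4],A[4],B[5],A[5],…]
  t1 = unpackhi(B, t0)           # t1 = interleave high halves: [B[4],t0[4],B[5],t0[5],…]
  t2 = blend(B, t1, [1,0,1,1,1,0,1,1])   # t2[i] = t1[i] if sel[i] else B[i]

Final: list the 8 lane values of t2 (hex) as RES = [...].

  t0: 8c 2f 73 ce e8 97 75 3e
  t1: 8c e8 73 97 e8 75 75 3e
  t2: 8c 34 73 97 e8 73 75 3e

RES = [ 0x8c  0x34  0x73  0x97  0xe8  0x73  0x75  0x3e ]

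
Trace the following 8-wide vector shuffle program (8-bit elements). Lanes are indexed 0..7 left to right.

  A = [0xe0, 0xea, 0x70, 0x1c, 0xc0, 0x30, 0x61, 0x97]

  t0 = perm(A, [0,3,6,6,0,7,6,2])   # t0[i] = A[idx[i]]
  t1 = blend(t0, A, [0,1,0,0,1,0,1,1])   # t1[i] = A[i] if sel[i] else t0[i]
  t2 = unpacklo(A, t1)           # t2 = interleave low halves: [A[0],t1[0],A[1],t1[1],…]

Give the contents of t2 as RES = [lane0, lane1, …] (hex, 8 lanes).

RES = [0xe0, 0xe0, 0xea, 0xea, 0x70, 0x61, 0x1c, 0x61]

→ t0 |e0|1c|61|61|e0|97|61|70|
→ t1 |e0|ea|61|61|c0|97|61|97|
→ t2 |e0|e0|ea|ea|70|61|1c|61|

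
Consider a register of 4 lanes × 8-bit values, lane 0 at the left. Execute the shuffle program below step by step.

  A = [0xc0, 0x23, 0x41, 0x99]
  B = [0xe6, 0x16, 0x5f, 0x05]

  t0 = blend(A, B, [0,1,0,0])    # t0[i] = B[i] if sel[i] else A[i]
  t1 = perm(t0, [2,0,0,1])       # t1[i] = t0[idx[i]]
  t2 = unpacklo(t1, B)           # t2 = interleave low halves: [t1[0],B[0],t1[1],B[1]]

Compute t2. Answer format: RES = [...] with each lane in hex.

RES = [ 0x41  0xe6  0xc0  0x16 ]

  t0: c0 16 41 99
  t1: 41 c0 c0 16
  t2: 41 e6 c0 16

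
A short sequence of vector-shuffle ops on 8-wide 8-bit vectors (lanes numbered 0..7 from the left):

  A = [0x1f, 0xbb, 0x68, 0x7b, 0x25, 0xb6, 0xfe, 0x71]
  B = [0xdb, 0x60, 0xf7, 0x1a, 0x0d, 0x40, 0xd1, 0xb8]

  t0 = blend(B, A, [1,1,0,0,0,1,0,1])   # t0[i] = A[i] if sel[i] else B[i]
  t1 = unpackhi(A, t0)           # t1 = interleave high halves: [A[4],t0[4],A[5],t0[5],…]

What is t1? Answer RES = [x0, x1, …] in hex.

RES = [ 0x25  0x0d  0xb6  0xb6  0xfe  0xd1  0x71  0x71 ]

→ t0 |1f|bb|f7|1a|0d|b6|d1|71|
→ t1 |25|0d|b6|b6|fe|d1|71|71|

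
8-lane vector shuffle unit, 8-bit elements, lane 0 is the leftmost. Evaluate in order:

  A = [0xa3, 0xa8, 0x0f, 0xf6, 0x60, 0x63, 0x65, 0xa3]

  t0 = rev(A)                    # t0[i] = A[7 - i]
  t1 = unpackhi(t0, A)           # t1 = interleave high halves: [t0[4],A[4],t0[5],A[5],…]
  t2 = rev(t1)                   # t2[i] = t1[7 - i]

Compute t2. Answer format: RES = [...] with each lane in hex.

→ t0 |a3|65|63|60|f6|0f|a8|a3|
→ t1 |f6|60|0f|63|a8|65|a3|a3|
→ t2 |a3|a3|65|a8|63|0f|60|f6|

RES = [ 0xa3  0xa3  0x65  0xa8  0x63  0x0f  0x60  0xf6 ]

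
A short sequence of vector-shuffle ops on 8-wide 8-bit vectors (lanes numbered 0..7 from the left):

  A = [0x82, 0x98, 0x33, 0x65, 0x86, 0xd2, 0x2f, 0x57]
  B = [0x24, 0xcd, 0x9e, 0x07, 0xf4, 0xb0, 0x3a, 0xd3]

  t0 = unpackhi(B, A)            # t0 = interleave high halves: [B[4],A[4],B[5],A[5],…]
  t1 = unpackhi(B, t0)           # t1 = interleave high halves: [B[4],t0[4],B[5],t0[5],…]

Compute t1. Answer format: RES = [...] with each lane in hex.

RES = [0xf4, 0x3a, 0xb0, 0x2f, 0x3a, 0xd3, 0xd3, 0x57]

t0 = [0xf4, 0x86, 0xb0, 0xd2, 0x3a, 0x2f, 0xd3, 0x57]
t1 = [0xf4, 0x3a, 0xb0, 0x2f, 0x3a, 0xd3, 0xd3, 0x57]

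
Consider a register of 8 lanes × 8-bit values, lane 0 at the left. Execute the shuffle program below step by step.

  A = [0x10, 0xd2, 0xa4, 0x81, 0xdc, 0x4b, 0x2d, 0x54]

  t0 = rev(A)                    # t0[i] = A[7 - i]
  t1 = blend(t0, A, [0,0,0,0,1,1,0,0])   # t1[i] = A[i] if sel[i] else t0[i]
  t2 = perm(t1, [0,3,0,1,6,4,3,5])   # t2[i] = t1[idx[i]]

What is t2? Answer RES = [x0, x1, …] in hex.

  t0: 54 2d 4b dc 81 a4 d2 10
  t1: 54 2d 4b dc dc 4b d2 10
  t2: 54 dc 54 2d d2 dc dc 4b

RES = [ 0x54  0xdc  0x54  0x2d  0xd2  0xdc  0xdc  0x4b ]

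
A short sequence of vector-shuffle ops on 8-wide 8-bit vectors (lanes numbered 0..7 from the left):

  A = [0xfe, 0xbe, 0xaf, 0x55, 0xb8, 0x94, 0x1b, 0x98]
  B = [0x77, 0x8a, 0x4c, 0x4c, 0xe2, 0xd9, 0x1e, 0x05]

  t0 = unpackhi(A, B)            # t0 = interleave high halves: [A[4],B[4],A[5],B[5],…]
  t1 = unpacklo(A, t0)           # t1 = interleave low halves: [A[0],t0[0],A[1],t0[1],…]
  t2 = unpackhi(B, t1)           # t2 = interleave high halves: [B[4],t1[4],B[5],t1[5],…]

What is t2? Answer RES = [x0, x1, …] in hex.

RES = [ 0xe2  0xaf  0xd9  0x94  0x1e  0x55  0x05  0xd9 ]

→ t0 |b8|e2|94|d9|1b|1e|98|05|
→ t1 |fe|b8|be|e2|af|94|55|d9|
→ t2 |e2|af|d9|94|1e|55|05|d9|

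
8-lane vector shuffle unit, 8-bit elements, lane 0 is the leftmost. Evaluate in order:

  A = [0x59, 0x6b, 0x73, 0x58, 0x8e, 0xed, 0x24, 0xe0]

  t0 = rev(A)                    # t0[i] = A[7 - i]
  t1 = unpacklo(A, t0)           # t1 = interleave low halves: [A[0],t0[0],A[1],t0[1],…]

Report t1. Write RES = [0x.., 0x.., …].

t0 = [0xe0, 0x24, 0xed, 0x8e, 0x58, 0x73, 0x6b, 0x59]
t1 = [0x59, 0xe0, 0x6b, 0x24, 0x73, 0xed, 0x58, 0x8e]

RES = [ 0x59  0xe0  0x6b  0x24  0x73  0xed  0x58  0x8e ]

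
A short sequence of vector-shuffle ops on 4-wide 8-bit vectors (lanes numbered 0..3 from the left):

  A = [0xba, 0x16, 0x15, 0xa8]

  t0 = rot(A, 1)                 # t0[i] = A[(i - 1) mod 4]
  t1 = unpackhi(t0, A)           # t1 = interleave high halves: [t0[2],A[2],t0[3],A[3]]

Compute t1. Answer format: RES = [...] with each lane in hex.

→ t0 |a8|ba|16|15|
→ t1 |16|15|15|a8|

RES = [ 0x16  0x15  0x15  0xa8 ]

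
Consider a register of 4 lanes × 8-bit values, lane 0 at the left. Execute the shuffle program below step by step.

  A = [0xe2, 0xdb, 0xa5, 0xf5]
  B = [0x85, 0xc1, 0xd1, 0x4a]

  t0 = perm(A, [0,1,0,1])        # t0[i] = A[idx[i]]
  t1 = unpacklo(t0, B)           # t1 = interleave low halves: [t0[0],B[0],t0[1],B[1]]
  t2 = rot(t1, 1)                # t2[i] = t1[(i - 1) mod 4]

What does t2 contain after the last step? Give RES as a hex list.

RES = [0xc1, 0xe2, 0x85, 0xdb]

t0 = [0xe2, 0xdb, 0xe2, 0xdb]
t1 = [0xe2, 0x85, 0xdb, 0xc1]
t2 = [0xc1, 0xe2, 0x85, 0xdb]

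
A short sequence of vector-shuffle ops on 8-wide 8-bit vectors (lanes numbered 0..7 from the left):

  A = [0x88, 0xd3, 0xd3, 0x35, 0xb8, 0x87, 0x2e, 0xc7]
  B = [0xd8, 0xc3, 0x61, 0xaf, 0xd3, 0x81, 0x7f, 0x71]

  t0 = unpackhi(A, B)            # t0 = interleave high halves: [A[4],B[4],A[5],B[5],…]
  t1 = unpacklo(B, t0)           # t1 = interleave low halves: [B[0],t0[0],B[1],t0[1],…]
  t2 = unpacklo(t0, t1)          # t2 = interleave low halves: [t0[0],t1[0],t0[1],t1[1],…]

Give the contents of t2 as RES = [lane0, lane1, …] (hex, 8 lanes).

→ t0 |b8|d3|87|81|2e|7f|c7|71|
→ t1 |d8|b8|c3|d3|61|87|af|81|
→ t2 |b8|d8|d3|b8|87|c3|81|d3|

RES = [0xb8, 0xd8, 0xd3, 0xb8, 0x87, 0xc3, 0x81, 0xd3]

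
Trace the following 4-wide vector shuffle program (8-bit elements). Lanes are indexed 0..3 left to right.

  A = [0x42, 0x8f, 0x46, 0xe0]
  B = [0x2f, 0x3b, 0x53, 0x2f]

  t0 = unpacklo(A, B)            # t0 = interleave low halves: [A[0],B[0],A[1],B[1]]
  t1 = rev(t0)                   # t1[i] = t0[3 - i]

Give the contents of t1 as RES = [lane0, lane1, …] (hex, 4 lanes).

  t0: 42 2f 8f 3b
  t1: 3b 8f 2f 42

RES = [0x3b, 0x8f, 0x2f, 0x42]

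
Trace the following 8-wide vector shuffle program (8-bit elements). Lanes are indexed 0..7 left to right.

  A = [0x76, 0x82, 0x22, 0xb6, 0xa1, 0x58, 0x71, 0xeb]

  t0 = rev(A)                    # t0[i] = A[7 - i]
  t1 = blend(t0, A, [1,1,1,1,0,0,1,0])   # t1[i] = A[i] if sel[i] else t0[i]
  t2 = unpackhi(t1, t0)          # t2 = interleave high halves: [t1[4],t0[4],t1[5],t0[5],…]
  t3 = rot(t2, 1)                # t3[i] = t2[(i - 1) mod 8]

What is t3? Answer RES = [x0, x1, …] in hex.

RES = [0x76, 0xb6, 0xb6, 0x22, 0x22, 0x71, 0x82, 0x76]

t0 = [0xeb, 0x71, 0x58, 0xa1, 0xb6, 0x22, 0x82, 0x76]
t1 = [0x76, 0x82, 0x22, 0xb6, 0xb6, 0x22, 0x71, 0x76]
t2 = [0xb6, 0xb6, 0x22, 0x22, 0x71, 0x82, 0x76, 0x76]
t3 = [0x76, 0xb6, 0xb6, 0x22, 0x22, 0x71, 0x82, 0x76]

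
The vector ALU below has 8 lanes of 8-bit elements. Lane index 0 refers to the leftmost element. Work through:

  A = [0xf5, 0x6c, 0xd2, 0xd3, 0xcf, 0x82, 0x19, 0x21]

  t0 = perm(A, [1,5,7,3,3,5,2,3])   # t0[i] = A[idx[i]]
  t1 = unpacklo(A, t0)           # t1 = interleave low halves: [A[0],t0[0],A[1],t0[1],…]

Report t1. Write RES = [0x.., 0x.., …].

  t0: 6c 82 21 d3 d3 82 d2 d3
  t1: f5 6c 6c 82 d2 21 d3 d3

RES = [0xf5, 0x6c, 0x6c, 0x82, 0xd2, 0x21, 0xd3, 0xd3]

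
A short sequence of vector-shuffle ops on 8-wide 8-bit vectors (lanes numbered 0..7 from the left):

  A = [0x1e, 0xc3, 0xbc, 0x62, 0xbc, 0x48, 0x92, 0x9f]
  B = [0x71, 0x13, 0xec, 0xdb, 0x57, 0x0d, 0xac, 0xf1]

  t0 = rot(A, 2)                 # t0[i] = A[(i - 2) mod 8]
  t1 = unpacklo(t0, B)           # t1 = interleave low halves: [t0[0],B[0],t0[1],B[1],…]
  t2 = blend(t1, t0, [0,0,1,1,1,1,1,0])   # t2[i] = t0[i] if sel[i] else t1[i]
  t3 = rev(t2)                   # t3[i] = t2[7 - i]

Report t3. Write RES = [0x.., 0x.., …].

→ t0 |92|9f|1e|c3|bc|62|bc|48|
→ t1 |92|71|9f|13|1e|ec|c3|db|
→ t2 |92|71|1e|c3|bc|62|bc|db|
→ t3 |db|bc|62|bc|c3|1e|71|92|

RES = [ 0xdb  0xbc  0x62  0xbc  0xc3  0x1e  0x71  0x92 ]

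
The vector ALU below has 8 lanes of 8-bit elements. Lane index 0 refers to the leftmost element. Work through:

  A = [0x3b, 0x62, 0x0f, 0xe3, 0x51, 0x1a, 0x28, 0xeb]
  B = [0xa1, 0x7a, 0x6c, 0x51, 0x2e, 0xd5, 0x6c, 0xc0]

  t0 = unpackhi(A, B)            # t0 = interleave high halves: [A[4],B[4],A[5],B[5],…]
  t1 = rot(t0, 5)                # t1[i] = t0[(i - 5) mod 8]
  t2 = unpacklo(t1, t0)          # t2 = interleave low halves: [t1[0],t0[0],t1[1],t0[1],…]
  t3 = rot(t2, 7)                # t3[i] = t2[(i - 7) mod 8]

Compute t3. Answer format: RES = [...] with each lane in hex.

RES = [0x51, 0x28, 0x2e, 0x6c, 0x1a, 0xeb, 0xd5, 0xd5]

→ t0 |51|2e|1a|d5|28|6c|eb|c0|
→ t1 |d5|28|6c|eb|c0|51|2e|1a|
→ t2 |d5|51|28|2e|6c|1a|eb|d5|
→ t3 |51|28|2e|6c|1a|eb|d5|d5|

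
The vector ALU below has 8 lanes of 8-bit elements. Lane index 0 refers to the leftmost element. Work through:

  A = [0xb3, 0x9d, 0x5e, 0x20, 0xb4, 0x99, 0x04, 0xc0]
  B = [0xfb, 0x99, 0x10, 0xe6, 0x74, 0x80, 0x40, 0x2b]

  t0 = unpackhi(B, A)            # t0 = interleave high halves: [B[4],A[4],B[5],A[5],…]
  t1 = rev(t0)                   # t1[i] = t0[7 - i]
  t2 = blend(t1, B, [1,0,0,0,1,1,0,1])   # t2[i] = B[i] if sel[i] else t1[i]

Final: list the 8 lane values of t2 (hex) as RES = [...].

RES = [0xfb, 0x2b, 0x04, 0x40, 0x74, 0x80, 0xb4, 0x2b]

  t0: 74 b4 80 99 40 04 2b c0
  t1: c0 2b 04 40 99 80 b4 74
  t2: fb 2b 04 40 74 80 b4 2b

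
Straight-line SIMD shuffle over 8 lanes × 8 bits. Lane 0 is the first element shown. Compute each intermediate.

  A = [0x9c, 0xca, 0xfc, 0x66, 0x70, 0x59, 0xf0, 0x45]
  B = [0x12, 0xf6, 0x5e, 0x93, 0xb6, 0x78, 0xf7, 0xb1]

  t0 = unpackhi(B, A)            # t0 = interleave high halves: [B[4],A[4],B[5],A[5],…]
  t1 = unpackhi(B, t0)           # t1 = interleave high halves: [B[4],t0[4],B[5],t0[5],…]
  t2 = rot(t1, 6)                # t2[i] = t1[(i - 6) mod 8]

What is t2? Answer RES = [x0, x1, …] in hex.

RES = [0x78, 0xf0, 0xf7, 0xb1, 0xb1, 0x45, 0xb6, 0xf7]

t0 = [0xb6, 0x70, 0x78, 0x59, 0xf7, 0xf0, 0xb1, 0x45]
t1 = [0xb6, 0xf7, 0x78, 0xf0, 0xf7, 0xb1, 0xb1, 0x45]
t2 = [0x78, 0xf0, 0xf7, 0xb1, 0xb1, 0x45, 0xb6, 0xf7]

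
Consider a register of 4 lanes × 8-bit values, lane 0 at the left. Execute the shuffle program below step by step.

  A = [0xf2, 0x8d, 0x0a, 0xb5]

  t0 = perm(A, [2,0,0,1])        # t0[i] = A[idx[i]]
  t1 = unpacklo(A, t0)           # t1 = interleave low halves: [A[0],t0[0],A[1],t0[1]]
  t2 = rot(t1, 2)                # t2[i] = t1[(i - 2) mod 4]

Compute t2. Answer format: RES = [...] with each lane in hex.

RES = [ 0x8d  0xf2  0xf2  0x0a ]

  t0: 0a f2 f2 8d
  t1: f2 0a 8d f2
  t2: 8d f2 f2 0a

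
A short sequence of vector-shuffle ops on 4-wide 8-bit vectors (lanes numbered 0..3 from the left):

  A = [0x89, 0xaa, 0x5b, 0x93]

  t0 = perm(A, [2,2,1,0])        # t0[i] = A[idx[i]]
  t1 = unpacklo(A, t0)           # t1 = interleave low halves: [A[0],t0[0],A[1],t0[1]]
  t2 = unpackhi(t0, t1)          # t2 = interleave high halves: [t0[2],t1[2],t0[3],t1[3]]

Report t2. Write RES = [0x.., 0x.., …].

RES = [0xaa, 0xaa, 0x89, 0x5b]

t0 = [0x5b, 0x5b, 0xaa, 0x89]
t1 = [0x89, 0x5b, 0xaa, 0x5b]
t2 = [0xaa, 0xaa, 0x89, 0x5b]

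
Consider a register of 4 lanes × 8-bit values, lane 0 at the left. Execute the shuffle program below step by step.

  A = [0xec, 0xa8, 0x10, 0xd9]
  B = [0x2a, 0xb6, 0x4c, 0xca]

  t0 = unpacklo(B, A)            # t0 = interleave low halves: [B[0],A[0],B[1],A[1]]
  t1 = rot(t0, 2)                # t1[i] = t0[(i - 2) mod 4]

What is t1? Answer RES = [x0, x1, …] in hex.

t0 = [0x2a, 0xec, 0xb6, 0xa8]
t1 = [0xb6, 0xa8, 0x2a, 0xec]

RES = [ 0xb6  0xa8  0x2a  0xec ]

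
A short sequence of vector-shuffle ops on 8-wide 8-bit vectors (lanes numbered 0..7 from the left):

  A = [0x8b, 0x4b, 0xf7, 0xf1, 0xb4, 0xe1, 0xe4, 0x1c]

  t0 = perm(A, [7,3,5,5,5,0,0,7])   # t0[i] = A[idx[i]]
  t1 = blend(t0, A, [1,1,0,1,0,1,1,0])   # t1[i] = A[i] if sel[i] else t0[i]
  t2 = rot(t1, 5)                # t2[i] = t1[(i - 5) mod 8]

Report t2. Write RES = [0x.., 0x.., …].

  t0: 1c f1 e1 e1 e1 8b 8b 1c
  t1: 8b 4b e1 f1 e1 e1 e4 1c
  t2: f1 e1 e1 e4 1c 8b 4b e1

RES = [ 0xf1  0xe1  0xe1  0xe4  0x1c  0x8b  0x4b  0xe1 ]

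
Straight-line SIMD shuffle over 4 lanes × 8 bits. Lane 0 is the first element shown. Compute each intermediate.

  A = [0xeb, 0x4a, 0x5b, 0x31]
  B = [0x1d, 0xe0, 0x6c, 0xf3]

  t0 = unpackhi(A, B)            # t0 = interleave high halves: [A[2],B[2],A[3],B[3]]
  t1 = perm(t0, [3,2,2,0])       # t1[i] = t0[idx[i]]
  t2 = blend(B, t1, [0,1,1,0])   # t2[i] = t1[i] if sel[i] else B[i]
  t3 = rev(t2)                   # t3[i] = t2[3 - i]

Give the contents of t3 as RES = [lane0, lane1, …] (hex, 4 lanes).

  t0: 5b 6c 31 f3
  t1: f3 31 31 5b
  t2: 1d 31 31 f3
  t3: f3 31 31 1d

RES = [0xf3, 0x31, 0x31, 0x1d]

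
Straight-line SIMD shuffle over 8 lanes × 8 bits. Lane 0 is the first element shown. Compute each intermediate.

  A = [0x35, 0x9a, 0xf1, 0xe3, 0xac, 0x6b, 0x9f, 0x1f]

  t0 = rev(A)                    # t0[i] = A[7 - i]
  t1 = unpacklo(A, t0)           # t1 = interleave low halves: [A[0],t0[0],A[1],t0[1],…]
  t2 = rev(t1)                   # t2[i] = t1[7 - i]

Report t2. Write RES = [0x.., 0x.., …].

RES = [ 0xac  0xe3  0x6b  0xf1  0x9f  0x9a  0x1f  0x35 ]

  t0: 1f 9f 6b ac e3 f1 9a 35
  t1: 35 1f 9a 9f f1 6b e3 ac
  t2: ac e3 6b f1 9f 9a 1f 35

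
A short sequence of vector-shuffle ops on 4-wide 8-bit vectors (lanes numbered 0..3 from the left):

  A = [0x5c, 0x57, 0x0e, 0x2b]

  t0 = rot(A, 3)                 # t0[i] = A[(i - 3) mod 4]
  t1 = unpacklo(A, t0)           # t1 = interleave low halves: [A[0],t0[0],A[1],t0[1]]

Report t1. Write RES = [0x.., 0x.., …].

RES = [ 0x5c  0x57  0x57  0x0e ]

t0 = [0x57, 0x0e, 0x2b, 0x5c]
t1 = [0x5c, 0x57, 0x57, 0x0e]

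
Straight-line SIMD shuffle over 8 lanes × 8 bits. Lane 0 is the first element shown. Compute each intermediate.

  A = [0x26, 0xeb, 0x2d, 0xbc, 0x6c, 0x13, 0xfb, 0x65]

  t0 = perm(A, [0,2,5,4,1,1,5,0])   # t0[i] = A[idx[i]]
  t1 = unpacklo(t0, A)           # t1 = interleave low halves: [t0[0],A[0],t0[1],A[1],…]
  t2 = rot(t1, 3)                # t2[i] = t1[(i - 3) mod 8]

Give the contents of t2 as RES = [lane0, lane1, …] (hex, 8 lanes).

  t0: 26 2d 13 6c eb eb 13 26
  t1: 26 26 2d eb 13 2d 6c bc
  t2: 2d 6c bc 26 26 2d eb 13

RES = [ 0x2d  0x6c  0xbc  0x26  0x26  0x2d  0xeb  0x13 ]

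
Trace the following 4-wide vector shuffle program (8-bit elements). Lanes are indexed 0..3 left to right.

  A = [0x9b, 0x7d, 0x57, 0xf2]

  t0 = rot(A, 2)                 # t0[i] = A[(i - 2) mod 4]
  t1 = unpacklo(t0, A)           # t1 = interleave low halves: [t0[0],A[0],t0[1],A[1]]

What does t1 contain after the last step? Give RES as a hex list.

RES = [ 0x57  0x9b  0xf2  0x7d ]

  t0: 57 f2 9b 7d
  t1: 57 9b f2 7d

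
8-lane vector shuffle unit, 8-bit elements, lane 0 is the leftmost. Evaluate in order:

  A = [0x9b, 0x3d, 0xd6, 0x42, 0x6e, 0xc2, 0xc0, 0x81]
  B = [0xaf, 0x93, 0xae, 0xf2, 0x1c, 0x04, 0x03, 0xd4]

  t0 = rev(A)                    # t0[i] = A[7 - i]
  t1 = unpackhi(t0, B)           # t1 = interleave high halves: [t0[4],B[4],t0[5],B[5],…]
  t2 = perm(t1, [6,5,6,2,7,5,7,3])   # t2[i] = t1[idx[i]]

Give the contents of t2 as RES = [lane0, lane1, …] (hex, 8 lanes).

RES = [0x9b, 0x03, 0x9b, 0xd6, 0xd4, 0x03, 0xd4, 0x04]

→ t0 |81|c0|c2|6e|42|d6|3d|9b|
→ t1 |42|1c|d6|04|3d|03|9b|d4|
→ t2 |9b|03|9b|d6|d4|03|d4|04|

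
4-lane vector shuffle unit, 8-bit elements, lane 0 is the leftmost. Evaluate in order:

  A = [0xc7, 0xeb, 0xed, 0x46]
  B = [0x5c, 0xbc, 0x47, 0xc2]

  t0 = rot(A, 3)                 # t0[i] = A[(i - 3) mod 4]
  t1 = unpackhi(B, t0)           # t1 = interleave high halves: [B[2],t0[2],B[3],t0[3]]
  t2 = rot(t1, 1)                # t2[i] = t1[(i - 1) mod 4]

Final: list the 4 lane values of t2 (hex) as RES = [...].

RES = [ 0xc7  0x47  0x46  0xc2 ]

  t0: eb ed 46 c7
  t1: 47 46 c2 c7
  t2: c7 47 46 c2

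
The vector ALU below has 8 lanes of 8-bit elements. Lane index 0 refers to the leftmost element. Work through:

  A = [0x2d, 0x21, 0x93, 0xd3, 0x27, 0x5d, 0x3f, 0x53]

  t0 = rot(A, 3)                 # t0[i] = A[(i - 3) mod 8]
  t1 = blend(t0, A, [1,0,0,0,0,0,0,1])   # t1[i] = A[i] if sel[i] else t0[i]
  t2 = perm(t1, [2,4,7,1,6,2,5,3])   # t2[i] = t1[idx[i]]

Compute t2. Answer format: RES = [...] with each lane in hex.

  t0: 5d 3f 53 2d 21 93 d3 27
  t1: 2d 3f 53 2d 21 93 d3 53
  t2: 53 21 53 3f d3 53 93 2d

RES = [ 0x53  0x21  0x53  0x3f  0xd3  0x53  0x93  0x2d ]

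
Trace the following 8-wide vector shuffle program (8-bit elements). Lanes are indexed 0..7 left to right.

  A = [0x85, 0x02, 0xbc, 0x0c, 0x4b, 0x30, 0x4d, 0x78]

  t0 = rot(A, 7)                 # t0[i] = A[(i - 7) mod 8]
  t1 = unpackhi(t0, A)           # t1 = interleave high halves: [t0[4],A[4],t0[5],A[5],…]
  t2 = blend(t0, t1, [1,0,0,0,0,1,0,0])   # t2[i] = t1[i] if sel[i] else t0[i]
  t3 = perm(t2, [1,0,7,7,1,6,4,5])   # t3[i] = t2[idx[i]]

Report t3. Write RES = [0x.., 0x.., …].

→ t0 |02|bc|0c|4b|30|4d|78|85|
→ t1 |30|4b|4d|30|78|4d|85|78|
→ t2 |30|bc|0c|4b|30|4d|78|85|
→ t3 |bc|30|85|85|bc|78|30|4d|

RES = [ 0xbc  0x30  0x85  0x85  0xbc  0x78  0x30  0x4d ]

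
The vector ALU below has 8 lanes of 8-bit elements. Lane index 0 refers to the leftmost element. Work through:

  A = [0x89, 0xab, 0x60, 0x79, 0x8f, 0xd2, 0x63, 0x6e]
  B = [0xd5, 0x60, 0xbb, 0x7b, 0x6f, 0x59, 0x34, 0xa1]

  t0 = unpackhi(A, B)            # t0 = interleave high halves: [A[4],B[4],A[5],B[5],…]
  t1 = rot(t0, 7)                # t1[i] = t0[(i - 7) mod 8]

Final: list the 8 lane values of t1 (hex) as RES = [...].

RES = [ 0x6f  0xd2  0x59  0x63  0x34  0x6e  0xa1  0x8f ]

  t0: 8f 6f d2 59 63 34 6e a1
  t1: 6f d2 59 63 34 6e a1 8f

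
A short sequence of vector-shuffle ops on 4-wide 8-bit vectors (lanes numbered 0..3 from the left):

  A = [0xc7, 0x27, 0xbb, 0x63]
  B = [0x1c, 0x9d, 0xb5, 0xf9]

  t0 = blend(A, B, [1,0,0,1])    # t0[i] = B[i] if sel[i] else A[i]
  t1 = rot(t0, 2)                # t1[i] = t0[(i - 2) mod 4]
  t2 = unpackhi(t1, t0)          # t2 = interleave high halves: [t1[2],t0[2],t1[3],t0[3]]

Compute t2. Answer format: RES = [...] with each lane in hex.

RES = [ 0x1c  0xbb  0x27  0xf9 ]

t0 = [0x1c, 0x27, 0xbb, 0xf9]
t1 = [0xbb, 0xf9, 0x1c, 0x27]
t2 = [0x1c, 0xbb, 0x27, 0xf9]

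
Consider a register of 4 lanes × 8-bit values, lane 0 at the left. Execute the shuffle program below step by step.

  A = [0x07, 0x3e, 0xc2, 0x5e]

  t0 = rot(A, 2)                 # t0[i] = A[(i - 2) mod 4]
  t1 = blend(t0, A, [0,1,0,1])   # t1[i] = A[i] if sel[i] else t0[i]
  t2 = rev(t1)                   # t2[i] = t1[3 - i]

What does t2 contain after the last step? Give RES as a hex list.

→ t0 |c2|5e|07|3e|
→ t1 |c2|3e|07|5e|
→ t2 |5e|07|3e|c2|

RES = [0x5e, 0x07, 0x3e, 0xc2]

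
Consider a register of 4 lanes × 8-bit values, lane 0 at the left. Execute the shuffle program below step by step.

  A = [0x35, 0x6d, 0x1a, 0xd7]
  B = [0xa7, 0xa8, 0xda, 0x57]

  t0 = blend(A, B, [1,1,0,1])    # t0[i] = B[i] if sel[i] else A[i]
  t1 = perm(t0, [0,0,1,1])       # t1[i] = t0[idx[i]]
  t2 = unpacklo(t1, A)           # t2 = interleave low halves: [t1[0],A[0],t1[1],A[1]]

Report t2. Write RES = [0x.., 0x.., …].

RES = [ 0xa7  0x35  0xa7  0x6d ]

  t0: a7 a8 1a 57
  t1: a7 a7 a8 a8
  t2: a7 35 a7 6d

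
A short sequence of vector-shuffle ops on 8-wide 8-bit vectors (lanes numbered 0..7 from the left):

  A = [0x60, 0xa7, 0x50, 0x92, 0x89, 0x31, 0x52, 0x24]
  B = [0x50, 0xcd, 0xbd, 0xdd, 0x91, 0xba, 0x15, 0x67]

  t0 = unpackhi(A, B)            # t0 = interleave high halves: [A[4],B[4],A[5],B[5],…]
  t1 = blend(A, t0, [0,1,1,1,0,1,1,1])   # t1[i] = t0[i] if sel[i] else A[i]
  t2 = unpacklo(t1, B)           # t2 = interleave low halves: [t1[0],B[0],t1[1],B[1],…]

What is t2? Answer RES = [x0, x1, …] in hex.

  t0: 89 91 31 ba 52 15 24 67
  t1: 60 91 31 ba 89 15 24 67
  t2: 60 50 91 cd 31 bd ba dd

RES = [0x60, 0x50, 0x91, 0xcd, 0x31, 0xbd, 0xba, 0xdd]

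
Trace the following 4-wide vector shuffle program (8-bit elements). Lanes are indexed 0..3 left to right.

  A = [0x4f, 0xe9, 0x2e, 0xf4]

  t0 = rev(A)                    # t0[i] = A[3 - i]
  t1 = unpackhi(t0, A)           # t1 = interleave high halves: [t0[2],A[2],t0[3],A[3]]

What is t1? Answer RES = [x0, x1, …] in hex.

RES = [ 0xe9  0x2e  0x4f  0xf4 ]

→ t0 |f4|2e|e9|4f|
→ t1 |e9|2e|4f|f4|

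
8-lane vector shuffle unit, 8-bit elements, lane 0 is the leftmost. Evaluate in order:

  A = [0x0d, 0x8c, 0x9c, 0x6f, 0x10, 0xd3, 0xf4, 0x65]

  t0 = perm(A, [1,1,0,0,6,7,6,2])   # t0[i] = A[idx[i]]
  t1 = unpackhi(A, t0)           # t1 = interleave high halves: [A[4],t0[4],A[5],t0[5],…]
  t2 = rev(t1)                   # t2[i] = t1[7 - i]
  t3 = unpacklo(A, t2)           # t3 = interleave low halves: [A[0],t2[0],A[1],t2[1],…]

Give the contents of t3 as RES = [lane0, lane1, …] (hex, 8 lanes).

RES = [0x0d, 0x9c, 0x8c, 0x65, 0x9c, 0xf4, 0x6f, 0xf4]

  t0: 8c 8c 0d 0d f4 65 f4 9c
  t1: 10 f4 d3 65 f4 f4 65 9c
  t2: 9c 65 f4 f4 65 d3 f4 10
  t3: 0d 9c 8c 65 9c f4 6f f4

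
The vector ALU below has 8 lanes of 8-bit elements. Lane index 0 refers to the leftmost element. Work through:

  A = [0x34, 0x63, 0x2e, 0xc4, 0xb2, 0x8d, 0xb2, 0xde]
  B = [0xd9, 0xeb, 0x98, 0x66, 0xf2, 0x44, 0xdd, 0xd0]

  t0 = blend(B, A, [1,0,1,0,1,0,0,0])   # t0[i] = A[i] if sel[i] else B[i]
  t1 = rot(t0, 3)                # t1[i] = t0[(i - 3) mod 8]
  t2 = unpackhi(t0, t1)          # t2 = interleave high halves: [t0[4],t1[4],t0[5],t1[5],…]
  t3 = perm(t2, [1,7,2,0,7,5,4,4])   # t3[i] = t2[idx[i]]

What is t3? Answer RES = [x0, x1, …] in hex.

RES = [0xeb, 0xb2, 0x44, 0xb2, 0xb2, 0x66, 0xdd, 0xdd]

t0 = [0x34, 0xeb, 0x2e, 0x66, 0xb2, 0x44, 0xdd, 0xd0]
t1 = [0x44, 0xdd, 0xd0, 0x34, 0xeb, 0x2e, 0x66, 0xb2]
t2 = [0xb2, 0xeb, 0x44, 0x2e, 0xdd, 0x66, 0xd0, 0xb2]
t3 = [0xeb, 0xb2, 0x44, 0xb2, 0xb2, 0x66, 0xdd, 0xdd]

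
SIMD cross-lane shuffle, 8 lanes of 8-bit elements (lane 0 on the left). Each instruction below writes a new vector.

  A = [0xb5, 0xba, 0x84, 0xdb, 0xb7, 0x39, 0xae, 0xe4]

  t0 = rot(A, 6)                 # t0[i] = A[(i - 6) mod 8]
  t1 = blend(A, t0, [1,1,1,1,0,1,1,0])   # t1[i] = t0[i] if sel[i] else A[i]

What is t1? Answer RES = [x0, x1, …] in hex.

RES = [0x84, 0xdb, 0xb7, 0x39, 0xb7, 0xe4, 0xb5, 0xe4]

t0 = [0x84, 0xdb, 0xb7, 0x39, 0xae, 0xe4, 0xb5, 0xba]
t1 = [0x84, 0xdb, 0xb7, 0x39, 0xb7, 0xe4, 0xb5, 0xe4]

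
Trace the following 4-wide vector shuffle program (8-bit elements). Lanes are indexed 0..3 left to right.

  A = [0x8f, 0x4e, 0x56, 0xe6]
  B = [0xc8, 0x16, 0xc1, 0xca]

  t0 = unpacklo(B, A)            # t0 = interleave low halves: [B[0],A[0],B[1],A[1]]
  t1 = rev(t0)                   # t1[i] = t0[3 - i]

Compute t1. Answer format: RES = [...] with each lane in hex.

RES = [0x4e, 0x16, 0x8f, 0xc8]

→ t0 |c8|8f|16|4e|
→ t1 |4e|16|8f|c8|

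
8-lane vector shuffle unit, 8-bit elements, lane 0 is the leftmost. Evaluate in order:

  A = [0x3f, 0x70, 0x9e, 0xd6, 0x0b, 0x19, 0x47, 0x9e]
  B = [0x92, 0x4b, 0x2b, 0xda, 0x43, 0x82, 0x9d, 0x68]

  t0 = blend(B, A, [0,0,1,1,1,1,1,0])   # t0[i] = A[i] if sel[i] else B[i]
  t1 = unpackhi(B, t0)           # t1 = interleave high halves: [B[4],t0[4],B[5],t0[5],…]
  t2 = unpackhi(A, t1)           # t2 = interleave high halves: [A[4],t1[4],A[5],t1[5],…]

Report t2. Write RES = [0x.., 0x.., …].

RES = [0x0b, 0x9d, 0x19, 0x47, 0x47, 0x68, 0x9e, 0x68]

→ t0 |92|4b|9e|d6|0b|19|47|68|
→ t1 |43|0b|82|19|9d|47|68|68|
→ t2 |0b|9d|19|47|47|68|9e|68|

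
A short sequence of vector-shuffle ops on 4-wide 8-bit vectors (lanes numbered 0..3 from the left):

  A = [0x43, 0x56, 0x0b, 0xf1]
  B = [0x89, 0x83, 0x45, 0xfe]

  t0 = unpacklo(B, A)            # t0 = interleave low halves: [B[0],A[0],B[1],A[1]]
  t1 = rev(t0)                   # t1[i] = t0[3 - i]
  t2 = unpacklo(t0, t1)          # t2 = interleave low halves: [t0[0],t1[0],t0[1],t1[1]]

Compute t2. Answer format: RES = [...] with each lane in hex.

  t0: 89 43 83 56
  t1: 56 83 43 89
  t2: 89 56 43 83

RES = [ 0x89  0x56  0x43  0x83 ]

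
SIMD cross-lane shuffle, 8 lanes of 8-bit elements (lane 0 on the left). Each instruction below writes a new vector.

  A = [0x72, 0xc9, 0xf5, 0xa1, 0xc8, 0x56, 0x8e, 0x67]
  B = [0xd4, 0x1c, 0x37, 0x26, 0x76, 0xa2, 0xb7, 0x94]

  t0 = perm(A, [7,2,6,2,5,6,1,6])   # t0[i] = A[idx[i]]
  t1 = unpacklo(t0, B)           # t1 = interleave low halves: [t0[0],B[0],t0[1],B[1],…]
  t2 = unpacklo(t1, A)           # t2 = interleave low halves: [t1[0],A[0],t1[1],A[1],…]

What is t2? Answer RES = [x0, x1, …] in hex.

t0 = [0x67, 0xf5, 0x8e, 0xf5, 0x56, 0x8e, 0xc9, 0x8e]
t1 = [0x67, 0xd4, 0xf5, 0x1c, 0x8e, 0x37, 0xf5, 0x26]
t2 = [0x67, 0x72, 0xd4, 0xc9, 0xf5, 0xf5, 0x1c, 0xa1]

RES = [0x67, 0x72, 0xd4, 0xc9, 0xf5, 0xf5, 0x1c, 0xa1]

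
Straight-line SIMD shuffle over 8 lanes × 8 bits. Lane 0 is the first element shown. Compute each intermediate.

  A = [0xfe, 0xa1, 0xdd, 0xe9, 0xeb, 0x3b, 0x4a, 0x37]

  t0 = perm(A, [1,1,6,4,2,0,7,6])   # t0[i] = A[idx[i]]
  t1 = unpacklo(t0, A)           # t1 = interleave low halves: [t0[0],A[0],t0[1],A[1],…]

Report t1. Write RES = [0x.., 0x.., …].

t0 = [0xa1, 0xa1, 0x4a, 0xeb, 0xdd, 0xfe, 0x37, 0x4a]
t1 = [0xa1, 0xfe, 0xa1, 0xa1, 0x4a, 0xdd, 0xeb, 0xe9]

RES = [ 0xa1  0xfe  0xa1  0xa1  0x4a  0xdd  0xeb  0xe9 ]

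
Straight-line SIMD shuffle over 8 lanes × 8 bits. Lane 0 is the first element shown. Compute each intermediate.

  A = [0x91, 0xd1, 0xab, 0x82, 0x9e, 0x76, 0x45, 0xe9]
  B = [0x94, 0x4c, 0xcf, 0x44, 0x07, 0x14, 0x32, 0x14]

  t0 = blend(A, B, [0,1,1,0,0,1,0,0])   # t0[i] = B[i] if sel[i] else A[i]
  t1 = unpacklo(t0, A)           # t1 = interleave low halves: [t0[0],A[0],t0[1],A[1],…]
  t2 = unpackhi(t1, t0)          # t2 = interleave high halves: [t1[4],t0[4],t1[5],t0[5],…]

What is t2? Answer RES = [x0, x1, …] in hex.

  t0: 91 4c cf 82 9e 14 45 e9
  t1: 91 91 4c d1 cf ab 82 82
  t2: cf 9e ab 14 82 45 82 e9

RES = [0xcf, 0x9e, 0xab, 0x14, 0x82, 0x45, 0x82, 0xe9]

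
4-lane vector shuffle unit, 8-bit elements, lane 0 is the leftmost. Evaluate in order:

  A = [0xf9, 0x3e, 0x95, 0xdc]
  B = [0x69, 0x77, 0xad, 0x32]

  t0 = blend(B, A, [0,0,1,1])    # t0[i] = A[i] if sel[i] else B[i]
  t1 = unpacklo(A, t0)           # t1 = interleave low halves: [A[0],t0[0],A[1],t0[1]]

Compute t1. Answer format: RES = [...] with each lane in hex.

t0 = [0x69, 0x77, 0x95, 0xdc]
t1 = [0xf9, 0x69, 0x3e, 0x77]

RES = [0xf9, 0x69, 0x3e, 0x77]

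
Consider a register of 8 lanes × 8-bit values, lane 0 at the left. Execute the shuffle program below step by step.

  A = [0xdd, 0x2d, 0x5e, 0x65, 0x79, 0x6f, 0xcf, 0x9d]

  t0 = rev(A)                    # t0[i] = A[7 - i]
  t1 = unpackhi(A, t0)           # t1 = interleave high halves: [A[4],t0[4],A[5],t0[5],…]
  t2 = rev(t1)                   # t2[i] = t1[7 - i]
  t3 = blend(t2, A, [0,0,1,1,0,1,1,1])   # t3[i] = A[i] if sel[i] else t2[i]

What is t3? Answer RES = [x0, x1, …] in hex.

  t0: 9d cf 6f 79 65 5e 2d dd
  t1: 79 65 6f 5e cf 2d 9d dd
  t2: dd 9d 2d cf 5e 6f 65 79
  t3: dd 9d 5e 65 5e 6f cf 9d

RES = [ 0xdd  0x9d  0x5e  0x65  0x5e  0x6f  0xcf  0x9d ]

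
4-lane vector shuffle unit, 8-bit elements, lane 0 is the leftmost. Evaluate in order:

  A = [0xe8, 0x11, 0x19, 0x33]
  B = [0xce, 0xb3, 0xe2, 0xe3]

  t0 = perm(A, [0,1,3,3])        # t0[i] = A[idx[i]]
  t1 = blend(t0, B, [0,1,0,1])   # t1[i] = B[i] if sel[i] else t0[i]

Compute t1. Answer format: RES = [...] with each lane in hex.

t0 = [0xe8, 0x11, 0x33, 0x33]
t1 = [0xe8, 0xb3, 0x33, 0xe3]

RES = [0xe8, 0xb3, 0x33, 0xe3]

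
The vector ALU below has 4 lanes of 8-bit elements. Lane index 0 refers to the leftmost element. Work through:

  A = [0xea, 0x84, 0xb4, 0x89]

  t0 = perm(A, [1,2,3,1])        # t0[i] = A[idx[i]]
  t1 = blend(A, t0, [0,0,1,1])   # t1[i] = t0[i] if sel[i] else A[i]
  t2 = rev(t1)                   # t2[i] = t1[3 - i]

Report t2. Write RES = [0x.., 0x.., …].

RES = [ 0x84  0x89  0x84  0xea ]

→ t0 |84|b4|89|84|
→ t1 |ea|84|89|84|
→ t2 |84|89|84|ea|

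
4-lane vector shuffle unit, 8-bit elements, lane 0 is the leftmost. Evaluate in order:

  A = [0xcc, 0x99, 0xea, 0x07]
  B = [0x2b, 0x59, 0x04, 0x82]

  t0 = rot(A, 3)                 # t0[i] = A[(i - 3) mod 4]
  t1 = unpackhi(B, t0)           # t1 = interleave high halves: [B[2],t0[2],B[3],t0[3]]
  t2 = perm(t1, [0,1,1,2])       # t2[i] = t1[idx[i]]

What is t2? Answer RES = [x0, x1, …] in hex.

RES = [0x04, 0x07, 0x07, 0x82]

t0 = [0x99, 0xea, 0x07, 0xcc]
t1 = [0x04, 0x07, 0x82, 0xcc]
t2 = [0x04, 0x07, 0x07, 0x82]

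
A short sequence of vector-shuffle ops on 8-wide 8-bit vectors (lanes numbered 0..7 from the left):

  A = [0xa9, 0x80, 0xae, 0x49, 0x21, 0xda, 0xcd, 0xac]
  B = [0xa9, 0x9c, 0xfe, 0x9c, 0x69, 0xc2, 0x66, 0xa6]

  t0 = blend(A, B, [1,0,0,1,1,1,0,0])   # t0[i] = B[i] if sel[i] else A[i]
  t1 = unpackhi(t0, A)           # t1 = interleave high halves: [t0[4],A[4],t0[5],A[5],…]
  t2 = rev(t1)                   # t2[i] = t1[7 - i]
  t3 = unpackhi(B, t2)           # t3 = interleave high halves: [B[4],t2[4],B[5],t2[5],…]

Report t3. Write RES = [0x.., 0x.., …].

t0 = [0xa9, 0x80, 0xae, 0x9c, 0x69, 0xc2, 0xcd, 0xac]
t1 = [0x69, 0x21, 0xc2, 0xda, 0xcd, 0xcd, 0xac, 0xac]
t2 = [0xac, 0xac, 0xcd, 0xcd, 0xda, 0xc2, 0x21, 0x69]
t3 = [0x69, 0xda, 0xc2, 0xc2, 0x66, 0x21, 0xa6, 0x69]

RES = [ 0x69  0xda  0xc2  0xc2  0x66  0x21  0xa6  0x69 ]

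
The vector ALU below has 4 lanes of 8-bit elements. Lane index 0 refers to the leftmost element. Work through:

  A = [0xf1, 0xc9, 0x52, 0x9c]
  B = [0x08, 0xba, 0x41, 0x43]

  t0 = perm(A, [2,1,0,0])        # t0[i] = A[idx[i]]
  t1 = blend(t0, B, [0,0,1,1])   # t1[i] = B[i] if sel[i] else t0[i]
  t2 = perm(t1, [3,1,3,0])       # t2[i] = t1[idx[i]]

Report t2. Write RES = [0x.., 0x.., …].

→ t0 |52|c9|f1|f1|
→ t1 |52|c9|41|43|
→ t2 |43|c9|43|52|

RES = [0x43, 0xc9, 0x43, 0x52]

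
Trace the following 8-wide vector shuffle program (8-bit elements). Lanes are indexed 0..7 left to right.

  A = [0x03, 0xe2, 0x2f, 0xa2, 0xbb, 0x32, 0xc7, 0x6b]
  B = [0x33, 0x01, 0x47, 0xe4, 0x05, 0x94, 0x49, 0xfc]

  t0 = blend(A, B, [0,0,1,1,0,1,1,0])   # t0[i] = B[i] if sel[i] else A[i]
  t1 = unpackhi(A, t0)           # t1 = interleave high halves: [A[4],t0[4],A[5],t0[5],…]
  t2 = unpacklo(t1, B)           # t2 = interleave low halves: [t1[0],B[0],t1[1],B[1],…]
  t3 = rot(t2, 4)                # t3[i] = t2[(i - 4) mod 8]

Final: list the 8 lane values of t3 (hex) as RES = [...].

t0 = [0x03, 0xe2, 0x47, 0xe4, 0xbb, 0x94, 0x49, 0x6b]
t1 = [0xbb, 0xbb, 0x32, 0x94, 0xc7, 0x49, 0x6b, 0x6b]
t2 = [0xbb, 0x33, 0xbb, 0x01, 0x32, 0x47, 0x94, 0xe4]
t3 = [0x32, 0x47, 0x94, 0xe4, 0xbb, 0x33, 0xbb, 0x01]

RES = [ 0x32  0x47  0x94  0xe4  0xbb  0x33  0xbb  0x01 ]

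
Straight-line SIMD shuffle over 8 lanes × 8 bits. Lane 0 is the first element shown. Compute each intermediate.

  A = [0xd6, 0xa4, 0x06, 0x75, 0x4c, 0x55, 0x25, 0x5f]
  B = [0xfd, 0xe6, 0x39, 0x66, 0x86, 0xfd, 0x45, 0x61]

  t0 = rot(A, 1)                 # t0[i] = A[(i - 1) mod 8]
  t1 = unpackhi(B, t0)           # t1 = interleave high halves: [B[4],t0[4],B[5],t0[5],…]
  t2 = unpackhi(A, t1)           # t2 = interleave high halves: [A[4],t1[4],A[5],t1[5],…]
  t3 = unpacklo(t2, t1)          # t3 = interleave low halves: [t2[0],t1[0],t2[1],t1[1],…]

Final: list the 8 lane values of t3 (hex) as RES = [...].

RES = [0x4c, 0x86, 0x45, 0x75, 0x55, 0xfd, 0x55, 0x4c]

→ t0 |5f|d6|a4|06|75|4c|55|25|
→ t1 |86|75|fd|4c|45|55|61|25|
→ t2 |4c|45|55|55|25|61|5f|25|
→ t3 |4c|86|45|75|55|fd|55|4c|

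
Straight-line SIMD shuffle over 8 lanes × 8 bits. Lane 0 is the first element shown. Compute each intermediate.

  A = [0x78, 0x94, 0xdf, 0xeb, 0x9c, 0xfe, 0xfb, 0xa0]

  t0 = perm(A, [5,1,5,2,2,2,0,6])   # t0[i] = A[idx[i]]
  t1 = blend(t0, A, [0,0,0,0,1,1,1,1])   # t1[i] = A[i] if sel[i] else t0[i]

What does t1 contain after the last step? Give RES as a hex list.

t0 = [0xfe, 0x94, 0xfe, 0xdf, 0xdf, 0xdf, 0x78, 0xfb]
t1 = [0xfe, 0x94, 0xfe, 0xdf, 0x9c, 0xfe, 0xfb, 0xa0]

RES = [0xfe, 0x94, 0xfe, 0xdf, 0x9c, 0xfe, 0xfb, 0xa0]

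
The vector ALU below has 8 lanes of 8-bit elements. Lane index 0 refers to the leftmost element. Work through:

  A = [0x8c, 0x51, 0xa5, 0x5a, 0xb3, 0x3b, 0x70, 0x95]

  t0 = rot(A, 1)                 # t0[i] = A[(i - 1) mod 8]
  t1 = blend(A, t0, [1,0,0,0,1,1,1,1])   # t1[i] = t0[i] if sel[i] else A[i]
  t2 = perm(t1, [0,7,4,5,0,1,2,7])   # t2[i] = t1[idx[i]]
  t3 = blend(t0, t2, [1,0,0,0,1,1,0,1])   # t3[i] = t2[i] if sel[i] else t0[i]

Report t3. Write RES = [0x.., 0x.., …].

RES = [0x95, 0x8c, 0x51, 0xa5, 0x95, 0x51, 0x3b, 0x70]

t0 = [0x95, 0x8c, 0x51, 0xa5, 0x5a, 0xb3, 0x3b, 0x70]
t1 = [0x95, 0x51, 0xa5, 0x5a, 0x5a, 0xb3, 0x3b, 0x70]
t2 = [0x95, 0x70, 0x5a, 0xb3, 0x95, 0x51, 0xa5, 0x70]
t3 = [0x95, 0x8c, 0x51, 0xa5, 0x95, 0x51, 0x3b, 0x70]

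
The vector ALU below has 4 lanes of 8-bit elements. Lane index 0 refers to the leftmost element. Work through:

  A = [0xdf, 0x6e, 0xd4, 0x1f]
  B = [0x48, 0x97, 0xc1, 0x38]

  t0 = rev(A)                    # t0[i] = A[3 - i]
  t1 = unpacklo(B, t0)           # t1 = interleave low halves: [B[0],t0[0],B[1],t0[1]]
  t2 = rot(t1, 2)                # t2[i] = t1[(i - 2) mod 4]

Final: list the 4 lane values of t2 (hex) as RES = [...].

RES = [ 0x97  0xd4  0x48  0x1f ]

→ t0 |1f|d4|6e|df|
→ t1 |48|1f|97|d4|
→ t2 |97|d4|48|1f|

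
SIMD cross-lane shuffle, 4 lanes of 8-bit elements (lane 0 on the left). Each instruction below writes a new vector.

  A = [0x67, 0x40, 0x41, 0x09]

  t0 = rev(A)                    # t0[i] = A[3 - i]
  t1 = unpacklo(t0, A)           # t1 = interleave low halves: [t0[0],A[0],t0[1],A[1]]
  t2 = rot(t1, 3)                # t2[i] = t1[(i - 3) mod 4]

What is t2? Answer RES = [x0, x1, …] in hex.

→ t0 |09|41|40|67|
→ t1 |09|67|41|40|
→ t2 |67|41|40|09|

RES = [ 0x67  0x41  0x40  0x09 ]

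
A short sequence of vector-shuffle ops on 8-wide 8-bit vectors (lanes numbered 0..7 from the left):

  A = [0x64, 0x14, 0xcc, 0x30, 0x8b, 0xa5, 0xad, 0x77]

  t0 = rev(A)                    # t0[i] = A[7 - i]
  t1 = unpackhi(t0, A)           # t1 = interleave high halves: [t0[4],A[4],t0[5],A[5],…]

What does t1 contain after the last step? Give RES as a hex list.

RES = [0x30, 0x8b, 0xcc, 0xa5, 0x14, 0xad, 0x64, 0x77]

  t0: 77 ad a5 8b 30 cc 14 64
  t1: 30 8b cc a5 14 ad 64 77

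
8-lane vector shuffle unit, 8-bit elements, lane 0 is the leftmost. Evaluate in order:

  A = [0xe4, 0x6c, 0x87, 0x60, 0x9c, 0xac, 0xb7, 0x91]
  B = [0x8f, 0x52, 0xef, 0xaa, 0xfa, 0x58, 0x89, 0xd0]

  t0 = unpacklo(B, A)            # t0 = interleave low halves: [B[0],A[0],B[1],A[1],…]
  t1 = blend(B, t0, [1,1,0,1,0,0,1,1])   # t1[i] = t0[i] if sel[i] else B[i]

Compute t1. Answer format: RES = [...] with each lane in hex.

RES = [ 0x8f  0xe4  0xef  0x6c  0xfa  0x58  0xaa  0x60 ]

→ t0 |8f|e4|52|6c|ef|87|aa|60|
→ t1 |8f|e4|ef|6c|fa|58|aa|60|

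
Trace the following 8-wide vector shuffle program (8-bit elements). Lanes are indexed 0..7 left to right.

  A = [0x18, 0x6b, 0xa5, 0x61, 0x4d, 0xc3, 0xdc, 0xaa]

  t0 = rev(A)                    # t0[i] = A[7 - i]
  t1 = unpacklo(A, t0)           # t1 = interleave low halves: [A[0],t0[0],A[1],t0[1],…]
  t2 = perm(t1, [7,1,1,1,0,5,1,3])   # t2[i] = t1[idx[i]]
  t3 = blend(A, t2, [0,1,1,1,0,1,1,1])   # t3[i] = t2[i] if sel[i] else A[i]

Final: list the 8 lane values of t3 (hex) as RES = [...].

  t0: aa dc c3 4d 61 a5 6b 18
  t1: 18 aa 6b dc a5 c3 61 4d
  t2: 4d aa aa aa 18 c3 aa dc
  t3: 18 aa aa aa 4d c3 aa dc

RES = [ 0x18  0xaa  0xaa  0xaa  0x4d  0xc3  0xaa  0xdc ]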